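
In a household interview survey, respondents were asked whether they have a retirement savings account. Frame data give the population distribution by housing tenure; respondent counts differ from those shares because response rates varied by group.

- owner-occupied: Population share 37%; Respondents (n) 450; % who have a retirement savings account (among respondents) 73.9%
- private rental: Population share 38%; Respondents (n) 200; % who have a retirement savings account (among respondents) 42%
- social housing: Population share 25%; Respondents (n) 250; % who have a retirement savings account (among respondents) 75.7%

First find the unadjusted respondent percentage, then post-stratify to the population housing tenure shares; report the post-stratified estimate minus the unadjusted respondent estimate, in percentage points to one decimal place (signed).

Naive respondent-only estimate (weights = respondent counts):
  (450/900)×73.9 + (200/900)×42 + (250/900)×75.7 = 67.3111%
Reweighting by population housing tenure shares:
  0.37×73.9 + 0.38×42 + 0.25×75.7 = 62.228%
Difference = 62.228 − 67.3111 = -5.0831 pp.

-5.1 percentage points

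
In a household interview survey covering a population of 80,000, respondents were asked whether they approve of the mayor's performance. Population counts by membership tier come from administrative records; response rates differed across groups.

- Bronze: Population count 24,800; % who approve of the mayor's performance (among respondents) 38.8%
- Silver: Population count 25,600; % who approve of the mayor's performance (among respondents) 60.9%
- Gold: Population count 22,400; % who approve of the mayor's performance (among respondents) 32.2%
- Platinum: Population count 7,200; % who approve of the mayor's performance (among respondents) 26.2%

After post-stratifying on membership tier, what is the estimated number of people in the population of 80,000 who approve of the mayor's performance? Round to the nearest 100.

34,300

Each cell contributes its population count × the respondent rate:
  Bronze: 24,800 × 38.8% = 9622.4
  Silver: 25,600 × 60.9% = 15590.4
  Gold: 22,400 × 32.2% = 7212.8
  Platinum: 7,200 × 26.2% = 1886.4
Estimated total = 34,312 → 34,300.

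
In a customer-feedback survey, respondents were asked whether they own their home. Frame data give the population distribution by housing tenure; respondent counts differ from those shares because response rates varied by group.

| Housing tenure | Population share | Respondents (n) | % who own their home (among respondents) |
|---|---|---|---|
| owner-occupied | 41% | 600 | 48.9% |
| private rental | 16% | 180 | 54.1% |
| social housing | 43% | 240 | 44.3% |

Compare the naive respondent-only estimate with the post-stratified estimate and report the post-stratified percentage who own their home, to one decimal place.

Naive respondent-only estimate (weights = respondent counts):
  (600/1020)×48.9 + (180/1020)×54.1 + (240/1020)×44.3 = 48.7353%
Post-stratified estimate weights by population shares:
  0.41×48.9 + 0.16×54.1 + 0.43×44.3 = 47.754%

47.8%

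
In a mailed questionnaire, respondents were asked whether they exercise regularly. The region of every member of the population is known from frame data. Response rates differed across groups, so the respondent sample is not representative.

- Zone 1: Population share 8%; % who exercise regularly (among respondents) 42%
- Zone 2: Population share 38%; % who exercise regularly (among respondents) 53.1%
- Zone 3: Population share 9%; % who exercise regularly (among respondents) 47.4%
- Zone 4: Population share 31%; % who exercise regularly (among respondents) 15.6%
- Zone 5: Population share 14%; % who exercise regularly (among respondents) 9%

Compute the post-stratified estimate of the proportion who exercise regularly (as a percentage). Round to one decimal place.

33.9%

Post-stratification weights by population share, not respondent share:
  Zone 1: 0.08 × 42 = 3.36
  Zone 2: 0.38 × 53.1 = 20.178
  Zone 3: 0.09 × 47.4 = 4.266
  Zone 4: 0.31 × 15.6 = 4.836
  Zone 5: 0.14 × 9 = 1.26
Post-stratified estimate = 33.9 → 33.9%.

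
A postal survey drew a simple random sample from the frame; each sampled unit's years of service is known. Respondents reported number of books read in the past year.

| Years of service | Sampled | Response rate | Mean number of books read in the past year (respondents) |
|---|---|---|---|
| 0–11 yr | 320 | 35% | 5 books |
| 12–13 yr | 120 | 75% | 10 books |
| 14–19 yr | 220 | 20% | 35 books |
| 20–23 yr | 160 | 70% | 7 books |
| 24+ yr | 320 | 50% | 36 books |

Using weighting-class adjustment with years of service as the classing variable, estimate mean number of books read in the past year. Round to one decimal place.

20.3

Each respondent's weight = sampled/responded in their class; summing within a class gives n_sampled, so:
  0–11 yr: 320 × 5 = 1600
  12–13 yr: 120 × 10 = 1200
  14–19 yr: 220 × 35 = 7700
  20–23 yr: 160 × 7 = 1120
  24+ yr: 320 × 36 = 11,520
Adjusted estimate = 23,140 / 1,140 = 20.2982 → 20.3.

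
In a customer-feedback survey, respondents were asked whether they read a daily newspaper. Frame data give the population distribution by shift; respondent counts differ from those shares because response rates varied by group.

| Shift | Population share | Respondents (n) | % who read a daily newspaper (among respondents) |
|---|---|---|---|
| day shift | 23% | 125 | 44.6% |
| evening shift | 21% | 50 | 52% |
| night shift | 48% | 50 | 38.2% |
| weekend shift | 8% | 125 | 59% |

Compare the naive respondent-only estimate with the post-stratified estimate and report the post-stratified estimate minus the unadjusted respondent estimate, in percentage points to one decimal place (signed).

Unadjusted (pooled respondent) estimate weights by respondent counts:
  (125/350)×44.6 + (50/350)×52 + (50/350)×38.2 + (125/350)×59 = 49.8857%
Post-stratifying to population shares instead:
  0.23×44.6 + 0.21×52 + 0.48×38.2 + 0.08×59 = 44.234%
Difference = 44.234 − 49.8857 = -5.6517 pp.

-5.7 percentage points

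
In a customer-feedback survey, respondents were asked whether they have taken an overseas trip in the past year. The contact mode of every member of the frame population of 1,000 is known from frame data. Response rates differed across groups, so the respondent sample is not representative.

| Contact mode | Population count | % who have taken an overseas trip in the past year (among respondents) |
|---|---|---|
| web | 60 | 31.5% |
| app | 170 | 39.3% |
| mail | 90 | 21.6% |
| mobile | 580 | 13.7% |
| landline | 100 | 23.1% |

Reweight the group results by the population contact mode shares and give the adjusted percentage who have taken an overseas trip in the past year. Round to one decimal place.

Post-stratification weights by population share, not respondent share:
  web: (60/1,000) × 31.5 = 1.89
  app: (170/1,000) × 39.3 = 6.681
  mail: (90/1,000) × 21.6 = 1.944
  mobile: (580/1,000) × 13.7 = 7.946
  landline: (100/1,000) × 23.1 = 2.31
Post-stratified estimate = 20.771 → 20.8%.

20.8%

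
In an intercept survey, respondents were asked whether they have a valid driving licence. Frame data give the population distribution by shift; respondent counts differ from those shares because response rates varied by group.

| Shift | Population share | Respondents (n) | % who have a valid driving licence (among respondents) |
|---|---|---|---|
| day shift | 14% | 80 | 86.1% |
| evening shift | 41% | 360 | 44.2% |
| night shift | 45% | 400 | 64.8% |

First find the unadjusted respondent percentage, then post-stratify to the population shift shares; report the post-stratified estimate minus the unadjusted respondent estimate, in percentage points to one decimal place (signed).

+1.3 percentage points

Naive respondent-only estimate (weights = respondent counts):
  (80/840)×86.1 + (360/840)×44.2 + (400/840)×64.8 = 58%
Post-stratified estimate weights by population shares:
  0.14×86.1 + 0.41×44.2 + 0.45×64.8 = 59.336%
Difference = 59.336 − 58 = 1.336 pp.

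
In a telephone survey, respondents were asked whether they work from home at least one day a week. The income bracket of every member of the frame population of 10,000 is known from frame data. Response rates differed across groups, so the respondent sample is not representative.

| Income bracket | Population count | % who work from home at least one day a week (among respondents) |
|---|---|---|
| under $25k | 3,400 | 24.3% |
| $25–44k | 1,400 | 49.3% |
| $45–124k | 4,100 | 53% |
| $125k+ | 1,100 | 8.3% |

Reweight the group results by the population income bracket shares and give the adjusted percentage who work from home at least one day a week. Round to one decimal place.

37.8%

Post-stratification weights by population share, not respondent share:
  under $25k: (3,400/10,000) × 24.3 = 8.262
  $25–44k: (1,400/10,000) × 49.3 = 6.902
  $45–124k: (4,100/10,000) × 53 = 21.73
  $125k+: (1,100/10,000) × 8.3 = 0.913
Post-stratified estimate = 37.807 → 37.8%.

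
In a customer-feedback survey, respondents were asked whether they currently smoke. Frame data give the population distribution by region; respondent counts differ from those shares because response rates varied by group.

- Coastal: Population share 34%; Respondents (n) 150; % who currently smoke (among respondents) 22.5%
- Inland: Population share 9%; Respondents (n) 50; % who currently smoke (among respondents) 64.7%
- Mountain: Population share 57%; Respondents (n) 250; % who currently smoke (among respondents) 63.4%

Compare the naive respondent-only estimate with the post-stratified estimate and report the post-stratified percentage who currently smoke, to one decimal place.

Without adjustment, the pooled respondent share is:
  (150/450)×22.5 + (50/450)×64.7 + (250/450)×63.4 = 49.9111%
Post-stratified estimate weights by population shares:
  0.34×22.5 + 0.09×64.7 + 0.57×63.4 = 49.611%

49.6%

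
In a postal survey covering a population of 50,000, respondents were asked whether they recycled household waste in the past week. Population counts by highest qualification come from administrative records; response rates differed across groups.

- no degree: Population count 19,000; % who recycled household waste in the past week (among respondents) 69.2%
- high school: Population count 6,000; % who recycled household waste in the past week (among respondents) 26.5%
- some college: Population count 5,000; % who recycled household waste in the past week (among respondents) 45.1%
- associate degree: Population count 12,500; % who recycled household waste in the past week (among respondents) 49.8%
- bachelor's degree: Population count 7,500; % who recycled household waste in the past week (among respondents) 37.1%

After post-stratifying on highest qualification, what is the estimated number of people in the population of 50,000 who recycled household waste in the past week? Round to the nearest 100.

Apply each group's respondent rate to its population count:
  no degree: 19,000 × 69.2% = 13,148
  high school: 6,000 × 26.5% = 1590
  some college: 5,000 × 45.1% = 2255
  associate degree: 12,500 × 49.8% = 6225
  bachelor's degree: 7,500 × 37.1% = 2782.5
Estimated total = 26000.5 → 26,000.

26,000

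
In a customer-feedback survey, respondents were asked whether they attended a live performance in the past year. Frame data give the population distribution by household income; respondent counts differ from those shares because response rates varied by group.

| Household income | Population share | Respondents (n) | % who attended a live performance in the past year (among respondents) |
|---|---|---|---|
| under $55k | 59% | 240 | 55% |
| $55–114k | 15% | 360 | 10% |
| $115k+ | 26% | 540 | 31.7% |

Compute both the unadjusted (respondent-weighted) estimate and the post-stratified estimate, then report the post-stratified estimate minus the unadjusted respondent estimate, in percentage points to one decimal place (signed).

+12.4 percentage points

Unadjusted (pooled respondent) estimate weights by respondent counts:
  (240/1140)×55 + (360/1140)×10 + (540/1140)×31.7 = 29.7526%
Reweighting by population household income shares:
  0.59×55 + 0.15×10 + 0.26×31.7 = 42.192%
Difference = 42.192 − 29.7526 = 12.4394 pp.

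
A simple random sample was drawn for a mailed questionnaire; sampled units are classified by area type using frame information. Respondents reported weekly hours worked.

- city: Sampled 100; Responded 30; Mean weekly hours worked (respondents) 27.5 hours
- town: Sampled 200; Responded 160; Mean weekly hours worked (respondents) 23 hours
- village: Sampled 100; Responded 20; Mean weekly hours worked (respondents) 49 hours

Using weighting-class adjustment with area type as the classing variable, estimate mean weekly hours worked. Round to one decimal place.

Response rates by class: city 30/100 = 30%, town 160/200 = 80%, village 20/100 = 20%.
With weight = n_sampled/n_responded per class, the weighted class total is n_sampled:
  city: 100 × 27.5 = 2750
  town: 200 × 23 = 4600
  village: 100 × 49 = 4900
Adjusted estimate = 12,250 / 400 = 30.625 → 30.6.

30.6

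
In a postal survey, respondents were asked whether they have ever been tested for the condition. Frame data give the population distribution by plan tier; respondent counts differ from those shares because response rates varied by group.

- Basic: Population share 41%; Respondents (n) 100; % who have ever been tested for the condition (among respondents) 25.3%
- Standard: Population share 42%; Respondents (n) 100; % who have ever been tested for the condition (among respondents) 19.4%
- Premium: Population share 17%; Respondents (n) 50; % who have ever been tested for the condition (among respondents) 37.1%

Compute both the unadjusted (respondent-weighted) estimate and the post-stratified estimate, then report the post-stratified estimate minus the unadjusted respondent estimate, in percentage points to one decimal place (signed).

-0.5 percentage points

Naive respondent-only estimate (weights = respondent counts):
  (100/250)×25.3 + (100/250)×19.4 + (50/250)×37.1 = 25.3%
Reweighting by population plan tier shares:
  0.41×25.3 + 0.42×19.4 + 0.17×37.1 = 24.828%
Difference = 24.828 − 25.3 = -0.472 pp.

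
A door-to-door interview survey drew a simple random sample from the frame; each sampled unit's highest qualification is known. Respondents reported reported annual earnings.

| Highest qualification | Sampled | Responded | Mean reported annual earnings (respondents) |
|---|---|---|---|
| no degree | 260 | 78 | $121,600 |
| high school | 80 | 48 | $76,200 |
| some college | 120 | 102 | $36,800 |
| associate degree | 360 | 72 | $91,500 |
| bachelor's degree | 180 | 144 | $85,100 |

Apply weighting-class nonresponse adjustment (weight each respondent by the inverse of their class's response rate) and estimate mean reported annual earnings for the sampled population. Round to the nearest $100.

Response rates by class: no degree 78/260 = 30%, high school 48/80 = 60%, some college 102/120 = 85%, associate degree 72/360 = 20%, bachelor's degree 144/180 = 80%.
Each respondent's weight = sampled/responded in their class; summing within a class gives n_sampled, so:
  no degree: 260 × 121,600 = 31,616,000
  high school: 80 × 76,200 = 6,096,000
  some college: 120 × 36,800 = 4,416,000
  associate degree: 360 × 91,500 = 32,940,000
  bachelor's degree: 180 × 85,100 = 15,318,000
Adjusted estimate = 90,386,000 / 1,000 = 90,386 → $90,400.

$90,400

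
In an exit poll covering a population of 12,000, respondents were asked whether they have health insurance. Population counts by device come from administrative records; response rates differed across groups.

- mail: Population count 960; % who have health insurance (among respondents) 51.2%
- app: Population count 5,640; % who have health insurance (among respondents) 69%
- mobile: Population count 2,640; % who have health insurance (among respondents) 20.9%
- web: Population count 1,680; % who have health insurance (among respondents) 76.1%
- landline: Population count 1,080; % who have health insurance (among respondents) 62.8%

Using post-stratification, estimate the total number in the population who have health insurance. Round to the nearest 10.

6,890

Apply each group's respondent rate to its population count:
  mail: 960 × 51.2% = 491.52
  app: 5,640 × 69% = 3891.6
  mobile: 2,640 × 20.9% = 551.76
  web: 1,680 × 76.1% = 1278.48
  landline: 1,080 × 62.8% = 678.24
Estimated total = 6891.6 → 6,890.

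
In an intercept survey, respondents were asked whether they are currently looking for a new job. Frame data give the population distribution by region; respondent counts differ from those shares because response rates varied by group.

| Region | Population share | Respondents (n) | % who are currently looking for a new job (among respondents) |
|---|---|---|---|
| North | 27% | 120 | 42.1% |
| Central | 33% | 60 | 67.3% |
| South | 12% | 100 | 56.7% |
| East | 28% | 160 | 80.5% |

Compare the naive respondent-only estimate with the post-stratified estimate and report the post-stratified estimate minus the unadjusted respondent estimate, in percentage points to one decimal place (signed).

+0.1 percentage points

Without adjustment, the pooled respondent share is:
  (120/440)×42.1 + (60/440)×67.3 + (100/440)×56.7 + (160/440)×80.5 = 62.8182%
Post-stratifying to population shares instead:
  0.27×42.1 + 0.33×67.3 + 0.12×56.7 + 0.28×80.5 = 62.92%
Difference = 62.92 − 62.8182 = 0.1018 pp.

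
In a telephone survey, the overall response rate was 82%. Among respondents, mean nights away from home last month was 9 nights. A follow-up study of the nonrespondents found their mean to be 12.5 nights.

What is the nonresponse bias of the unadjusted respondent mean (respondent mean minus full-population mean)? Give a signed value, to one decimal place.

-0.6

Nonresponse fraction = 1 − 0.82 = 0.18.
Bias = (nonresponse fraction) × (respondent mean − nonrespondent mean)
     = 0.18 × (9 − 12.5) = 0.18 × -3.5 = -0.63.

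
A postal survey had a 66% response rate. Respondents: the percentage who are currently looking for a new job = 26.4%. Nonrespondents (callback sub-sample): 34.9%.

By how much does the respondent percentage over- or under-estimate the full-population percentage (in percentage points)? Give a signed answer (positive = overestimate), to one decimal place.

-2.9 percentage points

Nonresponse fraction = 1 − 0.66 = 0.34.
Bias = (nonresponse fraction) × (respondent percentage − nonrespondent percentage)
     = 0.34 × (26.4 − 34.9) = 0.34 × -8.5 = -2.89.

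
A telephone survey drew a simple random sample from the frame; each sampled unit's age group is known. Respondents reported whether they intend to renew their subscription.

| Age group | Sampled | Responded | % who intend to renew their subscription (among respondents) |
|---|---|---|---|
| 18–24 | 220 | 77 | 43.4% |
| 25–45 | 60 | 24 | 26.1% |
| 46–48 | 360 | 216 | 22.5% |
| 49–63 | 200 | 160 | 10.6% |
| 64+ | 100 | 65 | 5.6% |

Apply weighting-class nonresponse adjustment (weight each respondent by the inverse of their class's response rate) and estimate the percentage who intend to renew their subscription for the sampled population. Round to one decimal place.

23.3%

Response rates by class: 18–24 77/220 = 35%, 25–45 24/60 = 40%, 46–48 216/360 = 60%, 49–63 160/200 = 80%, 64+ 65/100 = 65%.
With weight = n_sampled/n_responded per class, the weighted class total is n_sampled:
  18–24: 220 × 43.4 = 9548
  25–45: 60 × 26.1 = 1566
  46–48: 360 × 22.5 = 8100
  49–63: 200 × 10.6 = 2120
  64+: 100 × 5.6 = 560
Adjusted estimate = 21,894 / 940 = 23.2915 → 23.3%.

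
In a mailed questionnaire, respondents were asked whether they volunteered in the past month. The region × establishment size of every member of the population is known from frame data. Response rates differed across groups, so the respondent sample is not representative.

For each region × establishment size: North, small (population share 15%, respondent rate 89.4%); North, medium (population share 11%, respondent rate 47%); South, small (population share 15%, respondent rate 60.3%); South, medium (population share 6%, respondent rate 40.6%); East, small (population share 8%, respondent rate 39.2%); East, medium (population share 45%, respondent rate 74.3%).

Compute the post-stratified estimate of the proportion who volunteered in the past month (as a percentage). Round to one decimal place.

66.6%

Weight each group's respondent value by its population share:
  North, small: 0.15 × 89.4 = 13.41
  North, medium: 0.11 × 47 = 5.17
  South, small: 0.15 × 60.3 = 9.045
  South, medium: 0.06 × 40.6 = 2.436
  East, small: 0.08 × 39.2 = 3.136
  East, medium: 0.45 × 74.3 = 33.435
Post-stratified estimate = 66.632 → 66.6%.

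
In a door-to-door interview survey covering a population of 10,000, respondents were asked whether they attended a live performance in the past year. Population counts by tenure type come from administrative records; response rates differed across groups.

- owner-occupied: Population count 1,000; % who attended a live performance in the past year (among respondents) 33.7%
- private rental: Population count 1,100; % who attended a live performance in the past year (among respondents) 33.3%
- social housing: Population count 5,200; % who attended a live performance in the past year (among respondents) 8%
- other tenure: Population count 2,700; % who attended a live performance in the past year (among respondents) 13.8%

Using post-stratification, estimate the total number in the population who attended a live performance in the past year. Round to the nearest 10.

1,490

Each cell contributes its population count × the respondent rate:
  owner-occupied: 1,000 × 33.7% = 337
  private rental: 1,100 × 33.3% = 366.3
  social housing: 5,200 × 8% = 416
  other tenure: 2,700 × 13.8% = 372.6
Estimated total = 1491.9 → 1,490.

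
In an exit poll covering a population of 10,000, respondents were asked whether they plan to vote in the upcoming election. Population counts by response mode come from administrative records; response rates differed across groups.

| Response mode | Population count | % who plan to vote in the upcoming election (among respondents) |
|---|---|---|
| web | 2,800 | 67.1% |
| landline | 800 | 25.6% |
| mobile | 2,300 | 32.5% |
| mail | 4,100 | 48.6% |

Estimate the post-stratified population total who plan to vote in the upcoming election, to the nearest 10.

4,820

Apply each group's respondent rate to its population count:
  web: 2,800 × 67.1% = 1878.8
  landline: 800 × 25.6% = 204.8
  mobile: 2,300 × 32.5% = 747.5
  mail: 4,100 × 48.6% = 1992.6
Estimated total = 4823.7 → 4,820.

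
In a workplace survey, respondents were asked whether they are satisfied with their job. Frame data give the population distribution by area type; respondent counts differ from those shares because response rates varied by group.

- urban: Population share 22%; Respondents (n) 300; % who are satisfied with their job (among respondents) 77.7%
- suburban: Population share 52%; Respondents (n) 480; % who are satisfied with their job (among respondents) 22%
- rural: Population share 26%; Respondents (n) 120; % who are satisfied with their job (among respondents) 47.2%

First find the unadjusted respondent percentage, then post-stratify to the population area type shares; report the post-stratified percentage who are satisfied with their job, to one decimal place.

40.8%

Naive respondent-only estimate (weights = respondent counts):
  (300/900)×77.7 + (480/900)×22 + (120/900)×47.2 = 43.9267%
Post-stratified estimate weights by population shares:
  0.22×77.7 + 0.52×22 + 0.26×47.2 = 40.806%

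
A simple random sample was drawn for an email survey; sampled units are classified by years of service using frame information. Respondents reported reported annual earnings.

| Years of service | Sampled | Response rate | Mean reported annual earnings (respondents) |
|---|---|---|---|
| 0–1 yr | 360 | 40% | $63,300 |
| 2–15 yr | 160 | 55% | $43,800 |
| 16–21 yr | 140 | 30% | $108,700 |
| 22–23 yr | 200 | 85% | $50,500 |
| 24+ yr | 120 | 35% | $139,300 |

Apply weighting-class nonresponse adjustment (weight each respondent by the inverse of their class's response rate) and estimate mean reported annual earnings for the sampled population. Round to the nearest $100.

$73,300

Weighting each respondent by the inverse class response rate inflates each class back to its sampled size, so the class weight is n_sampled:
  0–1 yr: 360 × 63,300 = 22,788,000
  2–15 yr: 160 × 43,800 = 7,008,000
  16–21 yr: 140 × 108,700 = 15,218,000
  22–23 yr: 200 × 50,500 = 10,100,000
  24+ yr: 120 × 139,300 = 16,716,000
Adjusted estimate = 71,830,000 / 980 = 73295.9 → $73,300.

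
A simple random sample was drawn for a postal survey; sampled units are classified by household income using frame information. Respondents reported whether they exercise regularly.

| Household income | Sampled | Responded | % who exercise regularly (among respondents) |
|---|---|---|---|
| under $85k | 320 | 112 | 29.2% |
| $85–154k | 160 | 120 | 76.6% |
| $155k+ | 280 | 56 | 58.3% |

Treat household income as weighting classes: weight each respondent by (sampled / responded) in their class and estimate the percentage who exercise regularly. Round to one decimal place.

49.9%

Class response rates: under $85k 112/320 = 35%, $85–154k 120/160 = 75%, $155k+ 56/280 = 20%.
Inverse-response-rate weighting restores each class to its sampled count, so class totals weight by n_sampled:
  under $85k: 320 × 29.2 = 9344
  $85–154k: 160 × 76.6 = 12,256
  $155k+: 280 × 58.3 = 16,324
Adjusted estimate = 37,924 / 760 = 49.9 → 49.9%.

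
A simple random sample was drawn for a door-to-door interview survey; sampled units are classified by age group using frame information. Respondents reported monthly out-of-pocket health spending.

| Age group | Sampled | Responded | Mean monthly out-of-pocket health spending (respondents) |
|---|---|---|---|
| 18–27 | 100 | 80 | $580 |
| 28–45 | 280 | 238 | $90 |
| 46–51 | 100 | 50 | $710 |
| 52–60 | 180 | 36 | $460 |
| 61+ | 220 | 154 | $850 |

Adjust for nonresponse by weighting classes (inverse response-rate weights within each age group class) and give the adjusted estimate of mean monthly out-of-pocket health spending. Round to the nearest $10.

Class response rates: 18–27 80/100 = 80%, 28–45 238/280 = 85%, 46–51 50/100 = 50%, 52–60 36/180 = 20%, 61+ 154/220 = 70%.
With weight = n_sampled/n_responded per class, the weighted class total is n_sampled:
  18–27: 100 × 580 = 58,000
  28–45: 280 × 90 = 25,200
  46–51: 100 × 710 = 71,000
  52–60: 180 × 460 = 82,800
  61+: 220 × 850 = 187,000
Adjusted estimate = 424,000 / 880 = 481.818 → $480.

$480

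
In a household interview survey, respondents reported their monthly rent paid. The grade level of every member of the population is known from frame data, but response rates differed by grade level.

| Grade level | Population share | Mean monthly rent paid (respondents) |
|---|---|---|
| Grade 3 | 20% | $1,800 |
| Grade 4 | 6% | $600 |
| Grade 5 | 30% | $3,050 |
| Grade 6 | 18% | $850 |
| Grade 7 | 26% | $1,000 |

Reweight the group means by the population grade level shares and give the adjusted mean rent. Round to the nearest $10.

$1,720

Post-stratification weights by population share, not respondent share:
  Grade 3: 0.2 × 1800 = 360
  Grade 4: 0.06 × 600 = 36
  Grade 5: 0.3 × 3050 = 915
  Grade 6: 0.18 × 850 = 153
  Grade 7: 0.26 × 1000 = 260
Post-stratified estimate = 1724 → $1,720.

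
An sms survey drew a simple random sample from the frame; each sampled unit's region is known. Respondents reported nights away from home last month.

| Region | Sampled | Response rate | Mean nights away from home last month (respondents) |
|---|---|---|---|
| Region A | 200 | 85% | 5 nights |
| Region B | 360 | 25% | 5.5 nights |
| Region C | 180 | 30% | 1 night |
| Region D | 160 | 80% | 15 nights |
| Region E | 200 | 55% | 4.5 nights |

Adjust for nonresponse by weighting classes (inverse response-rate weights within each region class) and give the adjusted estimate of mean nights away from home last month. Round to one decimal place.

Weighting each respondent by the inverse class response rate inflates each class back to its sampled size, so the class weight is n_sampled:
  Region A: 200 × 5 = 1000
  Region B: 360 × 5.5 = 1980
  Region C: 180 × 1 = 180
  Region D: 160 × 15 = 2400
  Region E: 200 × 4.5 = 900
Adjusted estimate = 6460 / 1,100 = 5.87273 → 5.9.

5.9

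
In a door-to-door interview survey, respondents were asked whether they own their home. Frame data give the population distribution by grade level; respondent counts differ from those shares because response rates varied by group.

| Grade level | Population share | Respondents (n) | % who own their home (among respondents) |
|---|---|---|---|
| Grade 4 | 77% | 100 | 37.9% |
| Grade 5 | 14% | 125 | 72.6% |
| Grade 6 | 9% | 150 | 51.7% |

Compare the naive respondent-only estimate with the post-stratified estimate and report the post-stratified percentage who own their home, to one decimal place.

Naive respondent-only estimate (weights = respondent counts):
  (100/375)×37.9 + (125/375)×72.6 + (150/375)×51.7 = 54.9867%
Reweighting by population grade level shares:
  0.77×37.9 + 0.14×72.6 + 0.09×51.7 = 44%

44.0%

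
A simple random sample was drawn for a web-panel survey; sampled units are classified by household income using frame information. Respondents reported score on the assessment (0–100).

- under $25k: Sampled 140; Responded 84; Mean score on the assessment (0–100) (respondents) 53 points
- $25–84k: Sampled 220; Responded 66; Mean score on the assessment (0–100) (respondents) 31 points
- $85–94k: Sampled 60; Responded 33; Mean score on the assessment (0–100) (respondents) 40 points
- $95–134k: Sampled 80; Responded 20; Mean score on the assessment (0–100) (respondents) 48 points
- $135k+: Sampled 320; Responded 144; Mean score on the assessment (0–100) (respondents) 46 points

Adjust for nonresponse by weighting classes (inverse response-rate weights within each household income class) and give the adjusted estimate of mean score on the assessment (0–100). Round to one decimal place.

42.9

Response rates by class: under $25k 84/140 = 60%, $25–84k 66/220 = 30%, $85–94k 33/60 = 55%, $95–134k 20/80 = 25%, $135k+ 144/320 = 45%.
Inverse-response-rate weighting restores each class to its sampled count, so class totals weight by n_sampled:
  under $25k: 140 × 53 = 7420
  $25–84k: 220 × 31 = 6820
  $85–94k: 60 × 40 = 2400
  $95–134k: 80 × 48 = 3840
  $135k+: 320 × 46 = 14,720
Adjusted estimate = 35,200 / 820 = 42.9268 → 42.9.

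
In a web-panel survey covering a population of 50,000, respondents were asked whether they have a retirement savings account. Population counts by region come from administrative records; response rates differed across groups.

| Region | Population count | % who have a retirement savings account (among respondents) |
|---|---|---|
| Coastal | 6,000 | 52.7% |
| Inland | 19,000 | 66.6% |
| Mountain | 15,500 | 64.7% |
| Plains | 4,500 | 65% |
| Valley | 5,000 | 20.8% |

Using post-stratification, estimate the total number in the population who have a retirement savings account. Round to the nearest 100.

29,800

Each cell contributes its population count × the respondent rate:
  Coastal: 6,000 × 52.7% = 3162
  Inland: 19,000 × 66.6% = 12,654
  Mountain: 15,500 × 64.7% = 10028.5
  Plains: 4,500 × 65% = 2925
  Valley: 5,000 × 20.8% = 1040
Estimated total = 29809.5 → 29,800.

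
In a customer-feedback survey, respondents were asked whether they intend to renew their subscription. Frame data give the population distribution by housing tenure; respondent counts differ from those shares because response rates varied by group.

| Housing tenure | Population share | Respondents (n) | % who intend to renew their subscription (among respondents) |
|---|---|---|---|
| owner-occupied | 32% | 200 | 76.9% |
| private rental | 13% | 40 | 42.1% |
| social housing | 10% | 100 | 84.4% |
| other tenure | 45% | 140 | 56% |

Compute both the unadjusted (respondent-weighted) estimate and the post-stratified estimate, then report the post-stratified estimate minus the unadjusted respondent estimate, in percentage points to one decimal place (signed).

Without adjustment, the pooled respondent share is:
  (200/480)×76.9 + (40/480)×42.1 + (100/480)×84.4 + (140/480)×56 = 69.4667%
Post-stratifying to population shares instead:
  0.32×76.9 + 0.13×42.1 + 0.1×84.4 + 0.45×56 = 63.721%
Difference = 63.721 − 69.4667 = -5.7457 pp.

-5.7 percentage points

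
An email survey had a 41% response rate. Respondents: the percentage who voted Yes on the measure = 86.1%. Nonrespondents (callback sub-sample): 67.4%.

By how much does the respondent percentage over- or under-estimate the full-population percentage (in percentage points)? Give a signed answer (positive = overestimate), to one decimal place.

Nonresponse fraction = 1 − 0.41 = 0.59.
Bias = (nonresponse fraction) × (respondent percentage − nonrespondent percentage)
     = 0.59 × (86.1 − 67.4) = 0.59 × 18.7 = 11.033.

+11.0 percentage points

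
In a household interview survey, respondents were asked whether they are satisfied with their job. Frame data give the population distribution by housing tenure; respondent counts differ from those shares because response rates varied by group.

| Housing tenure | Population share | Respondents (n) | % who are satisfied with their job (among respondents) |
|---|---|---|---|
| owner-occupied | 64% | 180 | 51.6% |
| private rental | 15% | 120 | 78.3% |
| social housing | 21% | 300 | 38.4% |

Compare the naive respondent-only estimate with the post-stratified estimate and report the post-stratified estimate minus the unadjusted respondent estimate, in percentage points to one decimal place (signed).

Without adjustment, the pooled respondent share is:
  (180/600)×51.6 + (120/600)×78.3 + (300/600)×38.4 = 50.34%
Post-stratified estimate weights by population shares:
  0.64×51.6 + 0.15×78.3 + 0.21×38.4 = 52.833%
Difference = 52.833 − 50.34 = 2.493 pp.

+2.5 percentage points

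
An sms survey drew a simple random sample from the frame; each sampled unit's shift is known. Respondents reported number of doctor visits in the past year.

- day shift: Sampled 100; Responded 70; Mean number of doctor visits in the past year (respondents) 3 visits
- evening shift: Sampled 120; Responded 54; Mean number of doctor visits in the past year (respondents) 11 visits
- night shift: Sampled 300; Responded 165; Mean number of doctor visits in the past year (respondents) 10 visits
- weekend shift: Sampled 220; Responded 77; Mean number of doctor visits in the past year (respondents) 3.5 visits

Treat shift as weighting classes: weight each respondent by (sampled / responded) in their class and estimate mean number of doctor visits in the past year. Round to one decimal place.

Response rates by class: day shift 70/100 = 70%, evening shift 54/120 = 45%, night shift 165/300 = 55%, weekend shift 77/220 = 35%.
Inverse-response-rate weighting restores each class to its sampled count, so class totals weight by n_sampled:
  day shift: 100 × 3 = 300
  evening shift: 120 × 11 = 1320
  night shift: 300 × 10 = 3000
  weekend shift: 220 × 3.5 = 770
Adjusted estimate = 5390 / 740 = 7.28378 → 7.3.

7.3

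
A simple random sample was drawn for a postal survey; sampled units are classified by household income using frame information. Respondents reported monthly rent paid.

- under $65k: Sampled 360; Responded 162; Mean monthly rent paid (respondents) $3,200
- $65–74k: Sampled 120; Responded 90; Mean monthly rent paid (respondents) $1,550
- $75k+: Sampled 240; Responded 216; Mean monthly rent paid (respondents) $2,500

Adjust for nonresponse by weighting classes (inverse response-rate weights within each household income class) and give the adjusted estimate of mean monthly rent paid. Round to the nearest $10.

Response rates by class: under $65k 162/360 = 45%, $65–74k 90/120 = 75%, $75k+ 216/240 = 90%.
Inverse-response-rate weighting restores each class to its sampled count, so class totals weight by n_sampled:
  under $65k: 360 × 3200 = 1,152,000
  $65–74k: 120 × 1550 = 186,000
  $75k+: 240 × 2500 = 600,000
Adjusted estimate = 1,938,000 / 720 = 2691.67 → $2,690.

$2,690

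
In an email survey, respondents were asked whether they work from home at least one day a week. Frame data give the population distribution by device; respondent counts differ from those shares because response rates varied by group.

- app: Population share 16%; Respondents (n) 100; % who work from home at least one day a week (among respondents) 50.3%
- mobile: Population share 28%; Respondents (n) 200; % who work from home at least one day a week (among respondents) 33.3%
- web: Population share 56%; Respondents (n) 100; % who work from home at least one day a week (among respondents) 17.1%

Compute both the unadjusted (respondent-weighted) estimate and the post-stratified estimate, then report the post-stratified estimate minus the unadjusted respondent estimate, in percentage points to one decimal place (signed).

Unadjusted (pooled respondent) estimate weights by respondent counts:
  (100/400)×50.3 + (200/400)×33.3 + (100/400)×17.1 = 33.5%
Post-stratifying to population shares instead:
  0.16×50.3 + 0.28×33.3 + 0.56×17.1 = 26.948%
Difference = 26.948 − 33.5 = -6.552 pp.

-6.6 percentage points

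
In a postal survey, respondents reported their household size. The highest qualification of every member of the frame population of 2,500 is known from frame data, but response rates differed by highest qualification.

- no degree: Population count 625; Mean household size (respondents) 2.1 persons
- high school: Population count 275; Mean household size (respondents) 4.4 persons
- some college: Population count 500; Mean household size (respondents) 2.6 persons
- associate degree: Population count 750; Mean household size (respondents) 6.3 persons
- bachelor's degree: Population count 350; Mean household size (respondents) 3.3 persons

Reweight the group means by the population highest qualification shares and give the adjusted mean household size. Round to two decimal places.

3.88

Post-stratification weights by population share, not respondent share:
  no degree: (625/2,500) × 2.1 = 0.525
  high school: (275/2,500) × 4.4 = 0.484
  some college: (500/2,500) × 2.6 = 0.52
  associate degree: (750/2,500) × 6.3 = 1.89
  bachelor's degree: (350/2,500) × 3.3 = 0.462
Post-stratified estimate = 3.881 → 3.88.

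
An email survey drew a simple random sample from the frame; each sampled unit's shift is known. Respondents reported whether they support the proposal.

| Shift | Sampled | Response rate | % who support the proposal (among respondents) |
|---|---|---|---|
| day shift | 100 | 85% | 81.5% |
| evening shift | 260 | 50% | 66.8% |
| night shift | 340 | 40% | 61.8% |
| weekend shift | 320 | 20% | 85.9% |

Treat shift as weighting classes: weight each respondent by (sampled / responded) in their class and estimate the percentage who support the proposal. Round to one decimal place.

72.6%

Each respondent's weight = sampled/responded in their class; summing within a class gives n_sampled, so:
  day shift: 100 × 81.5 = 8150
  evening shift: 260 × 66.8 = 17,368
  night shift: 340 × 61.8 = 21,012
  weekend shift: 320 × 85.9 = 27,488
Adjusted estimate = 74,018 / 1,020 = 72.5667 → 72.6%.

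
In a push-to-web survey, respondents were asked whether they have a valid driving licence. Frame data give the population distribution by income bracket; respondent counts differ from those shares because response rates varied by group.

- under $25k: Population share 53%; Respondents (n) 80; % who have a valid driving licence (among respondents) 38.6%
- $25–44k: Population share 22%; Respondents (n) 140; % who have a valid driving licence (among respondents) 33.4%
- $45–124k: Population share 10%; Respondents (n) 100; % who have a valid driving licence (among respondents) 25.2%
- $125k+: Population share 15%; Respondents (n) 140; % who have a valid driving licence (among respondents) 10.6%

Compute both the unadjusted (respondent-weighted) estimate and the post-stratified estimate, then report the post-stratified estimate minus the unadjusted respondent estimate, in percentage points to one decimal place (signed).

Without adjustment, the pooled respondent share is:
  (80/460)×38.6 + (140/460)×33.4 + (100/460)×25.2 + (140/460)×10.6 = 25.5826%
Post-stratified estimate weights by population shares:
  0.53×38.6 + 0.22×33.4 + 0.1×25.2 + 0.15×10.6 = 31.916%
Difference = 31.916 − 25.5826 = 6.3334 pp.

+6.3 percentage points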